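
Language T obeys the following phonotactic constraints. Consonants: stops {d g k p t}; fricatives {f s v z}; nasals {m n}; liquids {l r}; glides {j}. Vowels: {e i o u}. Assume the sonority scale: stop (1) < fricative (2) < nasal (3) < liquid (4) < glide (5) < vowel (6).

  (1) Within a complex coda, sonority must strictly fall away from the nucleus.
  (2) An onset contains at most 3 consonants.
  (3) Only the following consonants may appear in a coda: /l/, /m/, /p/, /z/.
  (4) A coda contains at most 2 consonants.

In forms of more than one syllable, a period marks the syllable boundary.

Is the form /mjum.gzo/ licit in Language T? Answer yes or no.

/mjum.gzo/ — σ1 onset /mj/ (2C), coda /m/ ok; σ2 onset /gz/ (2C), coda /∅/ ok → licit

yes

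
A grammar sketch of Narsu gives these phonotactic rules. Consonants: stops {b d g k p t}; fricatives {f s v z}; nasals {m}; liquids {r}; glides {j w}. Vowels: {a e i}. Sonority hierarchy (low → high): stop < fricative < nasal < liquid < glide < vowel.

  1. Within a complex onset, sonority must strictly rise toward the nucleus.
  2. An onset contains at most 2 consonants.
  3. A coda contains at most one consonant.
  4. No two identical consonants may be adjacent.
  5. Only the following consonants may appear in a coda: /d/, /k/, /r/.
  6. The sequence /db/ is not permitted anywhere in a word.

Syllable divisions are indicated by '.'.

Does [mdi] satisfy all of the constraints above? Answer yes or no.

[mdi] — violates constraint 1: syllable 1 onset /md/: /m/ (nasal, 3) → /d/ (stop, 1) does not rise → ill-formed

no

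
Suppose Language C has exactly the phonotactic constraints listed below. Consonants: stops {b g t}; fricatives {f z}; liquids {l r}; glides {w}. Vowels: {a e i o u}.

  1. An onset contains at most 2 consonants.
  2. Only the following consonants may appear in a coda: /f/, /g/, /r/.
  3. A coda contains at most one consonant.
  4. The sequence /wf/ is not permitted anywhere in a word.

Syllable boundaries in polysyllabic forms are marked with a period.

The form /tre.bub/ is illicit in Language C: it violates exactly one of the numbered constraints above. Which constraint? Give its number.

/tre.bub/: syllable 2 coda contains /b/, which is not a licensed coda consonant.
This is a violation of constraint 2: "Only the following consonants may appear in a coda: /f/, /g/, /r/."
The remaining constraints (1, 3, 4) are satisfied.

2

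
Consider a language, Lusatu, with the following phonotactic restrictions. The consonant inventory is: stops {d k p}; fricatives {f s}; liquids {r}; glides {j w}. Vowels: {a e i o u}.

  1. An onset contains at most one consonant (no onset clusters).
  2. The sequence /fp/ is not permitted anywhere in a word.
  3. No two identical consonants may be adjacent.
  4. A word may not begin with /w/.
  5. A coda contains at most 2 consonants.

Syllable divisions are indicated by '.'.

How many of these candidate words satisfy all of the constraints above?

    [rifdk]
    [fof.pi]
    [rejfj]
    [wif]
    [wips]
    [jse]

[rifdk] — violates constraint 5: syllable 1 coda /fdk/ has 3 consonants (> 2) → illicit
[fof.pi] — violates constraint 2: contains banned sequence /fp/ → illicit
[rejfj] — violates constraint 5: syllable 1 coda /jfj/ has 3 consonants (> 2) → illicit
[wif] — violates constraint 4: word begins with /w/ → illicit
[wips] — violates constraint 4: word begins with /w/ → illicit
[jse] — violates constraint 1: syllable 1 onset /js/ has 2 consonants (> 1) → illicit
No form is licit → 0.

0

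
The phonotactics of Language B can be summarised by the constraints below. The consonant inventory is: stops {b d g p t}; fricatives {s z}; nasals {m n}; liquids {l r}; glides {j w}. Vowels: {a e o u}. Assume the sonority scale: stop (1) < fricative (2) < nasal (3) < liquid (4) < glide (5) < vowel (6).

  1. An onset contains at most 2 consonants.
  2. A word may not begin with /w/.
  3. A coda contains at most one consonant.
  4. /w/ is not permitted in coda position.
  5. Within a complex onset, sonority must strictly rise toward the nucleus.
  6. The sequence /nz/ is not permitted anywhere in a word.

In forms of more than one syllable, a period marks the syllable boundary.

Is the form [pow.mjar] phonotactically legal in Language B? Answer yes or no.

[pow.mjar] — violates constraint 4: syllable 1 coda contains /w/ → phonotactically illegal

no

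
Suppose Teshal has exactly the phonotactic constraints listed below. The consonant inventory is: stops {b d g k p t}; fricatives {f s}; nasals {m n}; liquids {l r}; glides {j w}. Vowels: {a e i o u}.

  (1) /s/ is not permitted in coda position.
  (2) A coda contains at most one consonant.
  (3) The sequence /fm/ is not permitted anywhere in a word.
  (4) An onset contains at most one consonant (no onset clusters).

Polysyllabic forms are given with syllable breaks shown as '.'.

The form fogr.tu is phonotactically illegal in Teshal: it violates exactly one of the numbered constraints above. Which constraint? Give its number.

2

fogr.tu: syllable 1 coda /gr/ has 2 consonants (> 1).
This is a violation of constraint 2: "A coda contains at most one consonant."
The remaining constraints (1, 3, 4) are satisfied.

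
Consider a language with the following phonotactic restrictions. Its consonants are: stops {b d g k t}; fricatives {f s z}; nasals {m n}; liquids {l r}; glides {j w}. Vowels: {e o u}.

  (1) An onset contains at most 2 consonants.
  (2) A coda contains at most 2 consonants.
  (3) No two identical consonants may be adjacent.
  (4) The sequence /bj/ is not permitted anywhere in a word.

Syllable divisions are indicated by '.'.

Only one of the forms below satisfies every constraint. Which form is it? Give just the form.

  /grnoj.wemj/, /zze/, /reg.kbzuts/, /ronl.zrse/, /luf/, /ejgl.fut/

/luf/

/grnoj.wemj/ — violates constraint 1: syllable 1 onset /grn/ has 3 consonants (> 2) → not permitted
/zze/ — violates constraint 3: adjacent identical consonants /zz/ → not permitted
/reg.kbzuts/ — violates constraint 1: syllable 2 onset /kbz/ has 3 consonants (> 2) → not permitted
/ronl.zrse/ — violates constraint 1: syllable 2 onset /zrs/ has 3 consonants (> 2) → not permitted
/luf/ — σ1 onset /l/, coda /f/ ok → permitted
/ejgl.fut/ — violates constraint 2: syllable 1 coda /jgl/ has 3 consonants (> 2) → not permitted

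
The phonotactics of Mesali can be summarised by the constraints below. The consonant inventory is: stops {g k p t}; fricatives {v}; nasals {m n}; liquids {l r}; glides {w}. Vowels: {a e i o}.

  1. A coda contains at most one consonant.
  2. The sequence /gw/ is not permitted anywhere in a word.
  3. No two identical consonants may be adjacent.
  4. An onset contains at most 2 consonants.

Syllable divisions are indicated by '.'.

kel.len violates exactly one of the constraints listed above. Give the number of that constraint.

kel.len: adjacent identical consonants /ll/.
This is a violation of constraint 3: "No two identical consonants may be adjacent."
The remaining constraints (1, 2, 4) are satisfied.

3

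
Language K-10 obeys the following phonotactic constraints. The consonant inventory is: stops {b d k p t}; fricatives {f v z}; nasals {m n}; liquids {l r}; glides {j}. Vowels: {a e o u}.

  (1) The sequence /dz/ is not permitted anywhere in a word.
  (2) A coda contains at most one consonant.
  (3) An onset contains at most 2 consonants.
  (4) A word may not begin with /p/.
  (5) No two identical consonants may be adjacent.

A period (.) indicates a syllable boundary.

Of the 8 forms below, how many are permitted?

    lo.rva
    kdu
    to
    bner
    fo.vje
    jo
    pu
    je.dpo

lo.rva — σ1 onset /l/, coda /∅/ ok; σ2 onset /rv/ (2C), coda /∅/ ok → permitted
kdu — σ1 onset /kd/ (2C), coda /∅/ ok → permitted
to — σ1 onset /t/, coda /∅/ ok → permitted
bner — σ1 onset /bn/ (2C), coda /r/ ok → permitted
fo.vje — σ1 onset /f/, coda /∅/ ok; σ2 onset /vj/ (2C), coda /∅/ ok → permitted
jo — σ1 onset /j/, coda /∅/ ok → permitted
pu — violates constraint 4: word begins with /p/ → not permitted
je.dpo — σ1 onset /j/, coda /∅/ ok; σ2 onset /dp/ (2C), coda /∅/ ok → permitted
Permitted: lo.rva, kdu, to, bner, fo.vje, jo, je.dpo → 7.

7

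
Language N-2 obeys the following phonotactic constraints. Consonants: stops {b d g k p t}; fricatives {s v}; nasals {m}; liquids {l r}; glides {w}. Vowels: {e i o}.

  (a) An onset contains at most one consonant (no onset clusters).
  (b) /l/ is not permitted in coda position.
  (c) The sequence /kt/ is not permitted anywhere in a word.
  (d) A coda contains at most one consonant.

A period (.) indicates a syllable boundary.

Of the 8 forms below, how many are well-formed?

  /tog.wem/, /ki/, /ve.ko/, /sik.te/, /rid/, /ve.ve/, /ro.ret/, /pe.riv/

7

/tog.wem/ — σ1 onset /t/, coda /g/ ok; σ2 onset /w/, coda /m/ ok → well-formed
/ki/ — σ1 onset /k/, coda /∅/ ok → well-formed
/ve.ko/ — σ1 onset /v/, coda /∅/ ok; σ2 onset /k/, coda /∅/ ok → well-formed
/sik.te/ — violates constraint (c): contains banned sequence /kt/ → ill-formed
/rid/ — σ1 onset /r/, coda /d/ ok → well-formed
/ve.ve/ — σ1 onset /v/, coda /∅/ ok; σ2 onset /v/, coda /∅/ ok → well-formed
/ro.ret/ — σ1 onset /r/, coda /∅/ ok; σ2 onset /r/, coda /t/ ok → well-formed
/pe.riv/ — σ1 onset /p/, coda /∅/ ok; σ2 onset /r/, coda /v/ ok → well-formed
Well-formed: /tog.wem/, /ki/, /ve.ko/, /rid/, /ve.ve/, /ro.ret/, /pe.riv/ → 7.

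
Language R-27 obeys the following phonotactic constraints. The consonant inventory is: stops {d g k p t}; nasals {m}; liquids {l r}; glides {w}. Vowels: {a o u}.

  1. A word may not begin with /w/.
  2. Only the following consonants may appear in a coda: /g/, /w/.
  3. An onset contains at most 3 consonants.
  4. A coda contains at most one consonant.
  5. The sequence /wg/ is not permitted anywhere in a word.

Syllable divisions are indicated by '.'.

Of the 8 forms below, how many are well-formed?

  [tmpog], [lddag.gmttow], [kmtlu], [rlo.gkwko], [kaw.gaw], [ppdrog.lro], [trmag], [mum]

[tmpog] — σ1 onset /tmp/ (3C), coda /g/ ok → well-formed
[lddag.gmttow] — violates constraint 3: syllable 2 onset /gmtt/ has 4 consonants (> 3) → ill-formed
[kmtlu] — violates constraint 3: syllable 1 onset /kmtl/ has 4 consonants (> 3) → ill-formed
[rlo.gkwko] — violates constraint 3: syllable 2 onset /gkwk/ has 4 consonants (> 3) → ill-formed
[kaw.gaw] — violates constraint 5: contains banned sequence /wg/ → ill-formed
[ppdrog.lro] — violates constraint 3: syllable 1 onset /ppdr/ has 4 consonants (> 3) → ill-formed
[trmag] — σ1 onset /trm/ (3C), coda /g/ ok → well-formed
[mum] — violates constraint 2: syllable 1 coda contains /m/, which is not a licensed coda consonant → ill-formed
Well-formed: [tmpog], [trmag] → 2.

2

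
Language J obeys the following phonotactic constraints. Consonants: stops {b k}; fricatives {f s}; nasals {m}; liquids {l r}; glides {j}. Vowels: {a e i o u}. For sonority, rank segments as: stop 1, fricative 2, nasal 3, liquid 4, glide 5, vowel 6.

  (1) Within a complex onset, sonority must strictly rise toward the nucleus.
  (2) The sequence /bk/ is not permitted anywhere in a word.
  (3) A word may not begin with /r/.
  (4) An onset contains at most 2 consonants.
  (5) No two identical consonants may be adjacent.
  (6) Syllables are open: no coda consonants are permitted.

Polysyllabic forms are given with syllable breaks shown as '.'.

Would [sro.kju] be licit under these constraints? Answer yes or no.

[sro.kju] — σ1 onset /sr/ (2→4 rises), coda /∅/ ok; σ2 onset /kj/ (1→5 rises), coda /∅/ ok → licit

yes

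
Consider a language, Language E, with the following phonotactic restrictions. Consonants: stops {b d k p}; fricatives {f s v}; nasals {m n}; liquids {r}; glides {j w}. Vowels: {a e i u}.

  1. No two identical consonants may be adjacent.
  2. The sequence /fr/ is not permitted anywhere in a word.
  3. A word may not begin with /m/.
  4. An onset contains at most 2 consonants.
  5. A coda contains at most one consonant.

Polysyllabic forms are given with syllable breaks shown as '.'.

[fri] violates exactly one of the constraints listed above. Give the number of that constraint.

[fri]: contains banned sequence /fr/.
This is a violation of constraint 2: "The sequence /fr/ is not permitted anywhere in a word."
The remaining constraints (1, 3, 4, 5) are satisfied.

2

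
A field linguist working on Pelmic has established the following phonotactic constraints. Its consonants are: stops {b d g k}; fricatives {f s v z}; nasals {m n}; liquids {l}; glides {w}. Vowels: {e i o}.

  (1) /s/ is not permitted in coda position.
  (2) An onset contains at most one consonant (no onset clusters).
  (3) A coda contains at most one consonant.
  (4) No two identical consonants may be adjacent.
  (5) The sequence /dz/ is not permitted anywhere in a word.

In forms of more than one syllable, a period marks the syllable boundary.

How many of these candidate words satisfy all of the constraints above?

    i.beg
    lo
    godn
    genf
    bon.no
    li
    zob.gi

i.beg — σ1 onset /∅/, coda /∅/ ok; σ2 onset /b/, coda /g/ ok → well-formed
lo — σ1 onset /l/, coda /∅/ ok → well-formed
godn — violates constraint 3: syllable 1 coda /dn/ has 2 consonants (> 1) → ill-formed
genf — violates constraint 3: syllable 1 coda /nf/ has 2 consonants (> 1) → ill-formed
bon.no — violates constraint 4: adjacent identical consonants /nn/ → ill-formed
li — σ1 onset /l/, coda /∅/ ok → well-formed
zob.gi — σ1 onset /z/, coda /b/ ok; σ2 onset /g/, coda /∅/ ok → well-formed
Well-formed: i.beg, lo, li, zob.gi → 4.

4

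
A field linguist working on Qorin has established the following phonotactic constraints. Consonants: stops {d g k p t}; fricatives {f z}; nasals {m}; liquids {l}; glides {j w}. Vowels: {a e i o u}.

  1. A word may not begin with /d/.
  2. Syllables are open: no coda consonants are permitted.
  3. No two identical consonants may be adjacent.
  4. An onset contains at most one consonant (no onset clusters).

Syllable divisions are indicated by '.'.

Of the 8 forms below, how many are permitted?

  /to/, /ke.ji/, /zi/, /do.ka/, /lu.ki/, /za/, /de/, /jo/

6

/to/ — σ1 onset /t/, coda /∅/ ok → permitted
/ke.ji/ — σ1 onset /k/, coda /∅/ ok; σ2 onset /j/, coda /∅/ ok → permitted
/zi/ — σ1 onset /z/, coda /∅/ ok → permitted
/do.ka/ — violates constraint 1: word begins with /d/ → not permitted
/lu.ki/ — σ1 onset /l/, coda /∅/ ok; σ2 onset /k/, coda /∅/ ok → permitted
/za/ — σ1 onset /z/, coda /∅/ ok → permitted
/de/ — violates constraint 1: word begins with /d/ → not permitted
/jo/ — σ1 onset /j/, coda /∅/ ok → permitted
Permitted: /to/, /ke.ji/, /zi/, /lu.ki/, /za/, /jo/ → 6.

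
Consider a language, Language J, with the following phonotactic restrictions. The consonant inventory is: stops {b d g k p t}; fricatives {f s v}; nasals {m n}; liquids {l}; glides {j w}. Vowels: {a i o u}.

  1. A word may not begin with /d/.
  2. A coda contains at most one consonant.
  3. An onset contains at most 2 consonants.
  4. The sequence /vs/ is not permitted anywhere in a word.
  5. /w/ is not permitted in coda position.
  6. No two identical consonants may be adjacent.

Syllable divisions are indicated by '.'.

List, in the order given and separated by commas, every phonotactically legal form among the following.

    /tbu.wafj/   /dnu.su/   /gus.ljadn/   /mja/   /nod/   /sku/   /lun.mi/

/mja/, /nod/, /sku/, /lun.mi/

/tbu.wafj/ — violates constraint 2: syllable 2 coda /fj/ has 2 consonants (> 1) → phonotactically illegal
/dnu.su/ — violates constraint 1: word begins with /d/ → phonotactically illegal
/gus.ljadn/ — violates constraint 2: syllable 2 coda /dn/ has 2 consonants (> 1) → phonotactically illegal
/mja/ — σ1 onset /mj/ (2C), coda /∅/ ok → phonotactically legal
/nod/ — σ1 onset /n/, coda /d/ ok → phonotactically legal
/sku/ — σ1 onset /sk/ (2C), coda /∅/ ok → phonotactically legal
/lun.mi/ — σ1 onset /l/, coda /n/ ok; σ2 onset /m/, coda /∅/ ok → phonotactically legal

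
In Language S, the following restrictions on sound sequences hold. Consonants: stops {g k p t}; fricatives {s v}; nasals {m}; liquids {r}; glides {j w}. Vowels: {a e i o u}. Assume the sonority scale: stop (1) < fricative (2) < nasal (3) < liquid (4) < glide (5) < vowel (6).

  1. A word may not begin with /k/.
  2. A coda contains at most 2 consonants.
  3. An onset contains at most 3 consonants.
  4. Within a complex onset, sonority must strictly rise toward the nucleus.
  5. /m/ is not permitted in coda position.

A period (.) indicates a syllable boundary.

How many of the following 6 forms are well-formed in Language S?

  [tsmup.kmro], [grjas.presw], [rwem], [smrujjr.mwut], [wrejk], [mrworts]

[tsmup.kmro] — σ1 onset /tsm/ (1→2→3 rises), coda /p/ ok; σ2 onset /kmr/ (1→3→4 rises), coda /∅/ ok → well-formed
[grjas.presw] — σ1 onset /grj/ (1→4→5 rises), coda /s/ ok; σ2 onset /pr/ (1→4 rises), coda /sw/ (2C) ok → well-formed
[rwem] — violates constraint 5: syllable 1 coda contains /m/ → ill-formed
[smrujjr.mwut] — violates constraint 2: syllable 1 coda /jjr/ has 3 consonants (> 2) → ill-formed
[wrejk] — violates constraint 4: syllable 1 onset /wr/: /w/ (glide, 5) → /r/ (liquid, 4) does not rise → ill-formed
[mrworts] — violates constraint 2: syllable 1 coda /rts/ has 3 consonants (> 2) → ill-formed
Well-formed: [tsmup.kmro], [grjas.presw] → 2.

2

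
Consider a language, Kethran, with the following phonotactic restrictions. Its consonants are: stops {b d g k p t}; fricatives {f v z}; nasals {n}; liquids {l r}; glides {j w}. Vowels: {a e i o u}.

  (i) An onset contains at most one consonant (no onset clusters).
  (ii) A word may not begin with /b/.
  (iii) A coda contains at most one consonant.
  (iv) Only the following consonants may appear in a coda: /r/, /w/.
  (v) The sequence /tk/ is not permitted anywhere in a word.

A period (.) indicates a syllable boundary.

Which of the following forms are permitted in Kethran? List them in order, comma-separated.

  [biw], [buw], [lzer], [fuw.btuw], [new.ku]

[new.ku]

[biw] — violates constraint (ii): word begins with /b/ → not permitted
[buw] — violates constraint (ii): word begins with /b/ → not permitted
[lzer] — violates constraint (i): syllable 1 onset /lz/ has 2 consonants (> 1) → not permitted
[fuw.btuw] — violates constraint (i): syllable 2 onset /bt/ has 2 consonants (> 1) → not permitted
[new.ku] — σ1 onset /n/, coda /w/ ok; σ2 onset /k/, coda /∅/ ok → permitted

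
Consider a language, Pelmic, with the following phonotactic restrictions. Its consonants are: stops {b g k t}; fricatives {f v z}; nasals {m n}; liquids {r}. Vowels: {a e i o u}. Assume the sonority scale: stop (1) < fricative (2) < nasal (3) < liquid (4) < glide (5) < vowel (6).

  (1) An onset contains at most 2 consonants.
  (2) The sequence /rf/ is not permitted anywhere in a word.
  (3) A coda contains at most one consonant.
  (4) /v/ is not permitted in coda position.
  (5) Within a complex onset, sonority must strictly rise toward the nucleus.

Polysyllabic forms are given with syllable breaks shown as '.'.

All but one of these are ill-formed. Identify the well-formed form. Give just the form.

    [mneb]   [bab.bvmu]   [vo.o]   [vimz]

[mneb] — violates constraint 5: syllable 1 onset /mn/: /m/ (nasal, 3) → /n/ (nasal, 3) does not rise → ill-formed
[bab.bvmu] — violates constraint 1: syllable 2 onset /bvm/ has 3 consonants (> 2) → ill-formed
[vo.o] — σ1 onset /v/, coda /∅/ ok; σ2 onset /∅/, coda /∅/ ok → well-formed
[vimz] — violates constraint 3: syllable 1 coda /mz/ has 2 consonants (> 1) → ill-formed

[vo.o]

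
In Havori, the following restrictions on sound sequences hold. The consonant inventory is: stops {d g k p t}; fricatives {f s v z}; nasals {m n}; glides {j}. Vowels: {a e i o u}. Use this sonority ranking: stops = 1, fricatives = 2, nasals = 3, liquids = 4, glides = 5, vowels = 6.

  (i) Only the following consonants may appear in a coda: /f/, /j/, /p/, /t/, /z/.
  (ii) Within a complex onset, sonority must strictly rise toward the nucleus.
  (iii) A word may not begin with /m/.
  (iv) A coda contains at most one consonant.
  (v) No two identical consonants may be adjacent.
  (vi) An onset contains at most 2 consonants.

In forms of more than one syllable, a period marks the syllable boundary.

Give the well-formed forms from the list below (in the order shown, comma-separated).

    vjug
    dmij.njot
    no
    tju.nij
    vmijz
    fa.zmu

dmij.njot, no, tju.nij, fa.zmu

vjug — violates constraint (i): syllable 1 coda contains /g/, which is not a licensed coda consonant → ill-formed
dmij.njot — σ1 onset /dm/ (1→3 rises), coda /j/ ok; σ2 onset /nj/ (3→5 rises), coda /t/ ok → well-formed
no — σ1 onset /n/, coda /∅/ ok → well-formed
tju.nij — σ1 onset /tj/ (1→5 rises), coda /∅/ ok; σ2 onset /n/, coda /j/ ok → well-formed
vmijz — violates constraint (iv): syllable 1 coda /jz/ has 2 consonants (> 1) → ill-formed
fa.zmu — σ1 onset /f/, coda /∅/ ok; σ2 onset /zm/ (2→3 rises), coda /∅/ ok → well-formed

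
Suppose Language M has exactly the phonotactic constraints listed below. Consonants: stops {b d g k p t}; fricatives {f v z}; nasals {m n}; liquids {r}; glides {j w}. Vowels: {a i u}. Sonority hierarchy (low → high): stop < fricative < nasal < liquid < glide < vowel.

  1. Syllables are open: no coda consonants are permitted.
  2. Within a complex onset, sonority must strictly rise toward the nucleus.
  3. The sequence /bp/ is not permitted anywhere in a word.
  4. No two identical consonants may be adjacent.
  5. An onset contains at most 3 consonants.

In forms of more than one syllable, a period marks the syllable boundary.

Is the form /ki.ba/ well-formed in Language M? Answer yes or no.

/ki.ba/ — σ1 onset /k/, coda /∅/ ok; σ2 onset /b/, coda /∅/ ok → well-formed

yes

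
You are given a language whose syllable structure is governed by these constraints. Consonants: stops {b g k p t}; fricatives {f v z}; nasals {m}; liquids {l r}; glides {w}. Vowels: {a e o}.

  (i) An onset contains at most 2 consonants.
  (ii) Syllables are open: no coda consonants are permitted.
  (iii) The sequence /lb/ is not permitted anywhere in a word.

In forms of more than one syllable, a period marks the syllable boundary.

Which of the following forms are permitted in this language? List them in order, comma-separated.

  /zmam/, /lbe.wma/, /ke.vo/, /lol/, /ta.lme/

/zmam/ — violates constraint (ii): syllable 1 coda /m/ has 1 consonant (> 0) → not permitted
/lbe.wma/ — violates constraint (iii): contains banned sequence /lb/ → not permitted
/ke.vo/ — σ1 onset /k/, coda /∅/ ok; σ2 onset /v/, coda /∅/ ok → permitted
/lol/ — violates constraint (ii): syllable 1 coda /l/ has 1 consonant (> 0) → not permitted
/ta.lme/ — σ1 onset /t/, coda /∅/ ok; σ2 onset /lm/ (2C), coda /∅/ ok → permitted

/ke.vo/, /ta.lme/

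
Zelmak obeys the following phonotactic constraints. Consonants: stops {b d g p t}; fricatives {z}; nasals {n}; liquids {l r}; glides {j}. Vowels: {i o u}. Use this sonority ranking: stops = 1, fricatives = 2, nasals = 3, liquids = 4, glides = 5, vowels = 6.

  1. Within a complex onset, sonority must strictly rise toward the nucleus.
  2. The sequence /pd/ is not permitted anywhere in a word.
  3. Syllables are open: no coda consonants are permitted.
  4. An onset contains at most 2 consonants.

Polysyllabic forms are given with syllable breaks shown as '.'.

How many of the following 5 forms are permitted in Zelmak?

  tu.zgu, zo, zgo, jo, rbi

2

tu.zgu — violates constraint 1: syllable 2 onset /zg/: /z/ (fricative, 2) → /g/ (stop, 1) does not rise → not permitted
zo — σ1 onset /z/, coda /∅/ ok → permitted
zgo — violates constraint 1: syllable 1 onset /zg/: /z/ (fricative, 2) → /g/ (stop, 1) does not rise → not permitted
jo — σ1 onset /j/, coda /∅/ ok → permitted
rbi — violates constraint 1: syllable 1 onset /rb/: /r/ (liquid, 4) → /b/ (stop, 1) does not rise → not permitted
Permitted: zo, jo → 2.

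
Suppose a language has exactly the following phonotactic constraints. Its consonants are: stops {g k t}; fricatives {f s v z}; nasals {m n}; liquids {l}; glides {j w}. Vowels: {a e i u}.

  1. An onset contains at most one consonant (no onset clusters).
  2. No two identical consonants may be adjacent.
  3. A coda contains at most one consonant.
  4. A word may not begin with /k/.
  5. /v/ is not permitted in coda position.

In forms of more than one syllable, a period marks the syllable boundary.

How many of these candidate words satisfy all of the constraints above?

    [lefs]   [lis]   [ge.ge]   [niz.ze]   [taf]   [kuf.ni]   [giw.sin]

4

[lefs] — violates constraint 3: syllable 1 coda /fs/ has 2 consonants (> 1) → ill-formed
[lis] — σ1 onset /l/, coda /s/ ok → well-formed
[ge.ge] — σ1 onset /g/, coda /∅/ ok; σ2 onset /g/, coda /∅/ ok → well-formed
[niz.ze] — violates constraint 2: adjacent identical consonants /zz/ → ill-formed
[taf] — σ1 onset /t/, coda /f/ ok → well-formed
[kuf.ni] — violates constraint 4: word begins with /k/ → ill-formed
[giw.sin] — σ1 onset /g/, coda /w/ ok; σ2 onset /s/, coda /n/ ok → well-formed
Well-formed: [lis], [ge.ge], [taf], [giw.sin] → 4.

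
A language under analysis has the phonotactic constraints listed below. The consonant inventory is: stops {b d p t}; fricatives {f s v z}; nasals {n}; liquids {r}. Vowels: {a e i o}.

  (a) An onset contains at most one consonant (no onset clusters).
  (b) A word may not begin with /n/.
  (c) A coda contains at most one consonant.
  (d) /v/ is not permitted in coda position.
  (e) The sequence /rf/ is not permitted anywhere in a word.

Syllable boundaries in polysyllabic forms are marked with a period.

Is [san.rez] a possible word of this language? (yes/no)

yes

[san.rez] — σ1 onset /s/, coda /n/ ok; σ2 onset /r/, coda /z/ ok → permitted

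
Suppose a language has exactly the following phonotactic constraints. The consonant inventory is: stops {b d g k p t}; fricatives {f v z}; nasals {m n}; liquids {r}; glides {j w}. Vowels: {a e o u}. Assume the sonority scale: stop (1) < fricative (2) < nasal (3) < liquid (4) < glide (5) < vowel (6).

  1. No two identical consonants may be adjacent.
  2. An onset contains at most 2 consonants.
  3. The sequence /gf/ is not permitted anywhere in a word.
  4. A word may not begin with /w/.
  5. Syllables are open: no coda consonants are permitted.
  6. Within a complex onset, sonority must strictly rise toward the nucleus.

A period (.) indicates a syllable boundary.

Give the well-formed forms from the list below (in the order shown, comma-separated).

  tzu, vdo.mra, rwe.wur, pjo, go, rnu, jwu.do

tzu — σ1 onset /tz/ (1→2 rises), coda /∅/ ok → well-formed
vdo.mra — violates constraint 6: syllable 1 onset /vd/: /v/ (fricative, 2) → /d/ (stop, 1) does not rise → ill-formed
rwe.wur — violates constraint 5: syllable 2 coda /r/ has 1 consonant (> 0) → ill-formed
pjo — σ1 onset /pj/ (1→5 rises), coda /∅/ ok → well-formed
go — σ1 onset /g/, coda /∅/ ok → well-formed
rnu — violates constraint 6: syllable 1 onset /rn/: /r/ (liquid, 4) → /n/ (nasal, 3) does not rise → ill-formed
jwu.do — violates constraint 6: syllable 1 onset /jw/: /j/ (glide, 5) → /w/ (glide, 5) does not rise → ill-formed

tzu, pjo, go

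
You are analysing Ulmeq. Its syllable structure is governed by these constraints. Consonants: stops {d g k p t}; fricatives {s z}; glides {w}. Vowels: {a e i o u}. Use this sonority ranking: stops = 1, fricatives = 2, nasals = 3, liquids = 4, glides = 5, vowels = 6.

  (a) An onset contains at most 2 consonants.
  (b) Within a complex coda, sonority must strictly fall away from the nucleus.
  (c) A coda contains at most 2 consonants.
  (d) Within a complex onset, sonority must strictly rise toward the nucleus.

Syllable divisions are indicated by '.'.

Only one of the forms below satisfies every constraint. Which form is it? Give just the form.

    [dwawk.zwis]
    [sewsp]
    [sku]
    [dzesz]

[dwawk.zwis] — σ1 onset /dw/ (1→5 rises), coda /wk/ (5→1 falls) ok; σ2 onset /zw/ (2→5 rises), coda /s/ ok → permitted
[sewsp] — violates constraint (c): syllable 1 coda /wsp/ has 3 consonants (> 2) → not permitted
[sku] — violates constraint (d): syllable 1 onset /sk/: /s/ (fricative, 2) → /k/ (stop, 1) does not rise → not permitted
[dzesz] — violates constraint (b): syllable 1 coda /sz/: /s/ (fricative, 2) → /z/ (fricative, 2) does not fall → not permitted

[dwawk.zwis]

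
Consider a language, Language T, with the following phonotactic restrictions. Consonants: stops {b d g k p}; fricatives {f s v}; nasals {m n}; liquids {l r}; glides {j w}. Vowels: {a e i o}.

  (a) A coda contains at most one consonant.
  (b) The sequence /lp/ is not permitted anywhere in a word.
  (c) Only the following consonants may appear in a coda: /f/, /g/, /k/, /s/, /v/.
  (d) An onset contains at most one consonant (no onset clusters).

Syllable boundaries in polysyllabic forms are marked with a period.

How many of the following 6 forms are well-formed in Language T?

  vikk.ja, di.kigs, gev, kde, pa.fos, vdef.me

vikk.ja — violates constraint (a): syllable 1 coda /kk/ has 2 consonants (> 1) → ill-formed
di.kigs — violates constraint (a): syllable 2 coda /gs/ has 2 consonants (> 1) → ill-formed
gev — σ1 onset /g/, coda /v/ ok → well-formed
kde — violates constraint (d): syllable 1 onset /kd/ has 2 consonants (> 1) → ill-formed
pa.fos — σ1 onset /p/, coda /∅/ ok; σ2 onset /f/, coda /s/ ok → well-formed
vdef.me — violates constraint (d): syllable 1 onset /vd/ has 2 consonants (> 1) → ill-formed
Well-formed: gev, pa.fos → 2.

2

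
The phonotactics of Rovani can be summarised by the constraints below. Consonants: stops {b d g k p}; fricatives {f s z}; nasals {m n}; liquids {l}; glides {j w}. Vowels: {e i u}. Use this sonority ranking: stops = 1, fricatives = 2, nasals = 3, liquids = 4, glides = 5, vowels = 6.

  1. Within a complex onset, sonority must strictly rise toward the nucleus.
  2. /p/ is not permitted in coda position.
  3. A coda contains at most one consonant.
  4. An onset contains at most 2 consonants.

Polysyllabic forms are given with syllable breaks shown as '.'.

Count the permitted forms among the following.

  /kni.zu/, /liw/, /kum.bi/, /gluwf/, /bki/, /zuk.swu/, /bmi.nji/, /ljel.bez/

/kni.zu/ — σ1 onset /kn/ (1→3 rises), coda /∅/ ok; σ2 onset /z/, coda /∅/ ok → permitted
/liw/ — σ1 onset /l/, coda /w/ ok → permitted
/kum.bi/ — σ1 onset /k/, coda /m/ ok; σ2 onset /b/, coda /∅/ ok → permitted
/gluwf/ — violates constraint 3: syllable 1 coda /wf/ has 2 consonants (> 1) → not permitted
/bki/ — violates constraint 1: syllable 1 onset /bk/: /b/ (stop, 1) → /k/ (stop, 1) does not rise → not permitted
/zuk.swu/ — σ1 onset /z/, coda /k/ ok; σ2 onset /sw/ (2→5 rises), coda /∅/ ok → permitted
/bmi.nji/ — σ1 onset /bm/ (1→3 rises), coda /∅/ ok; σ2 onset /nj/ (3→5 rises), coda /∅/ ok → permitted
/ljel.bez/ — σ1 onset /lj/ (4→5 rises), coda /l/ ok; σ2 onset /b/, coda /z/ ok → permitted
Permitted: /kni.zu/, /liw/, /kum.bi/, /zuk.swu/, /bmi.nji/, /ljel.bez/ → 6.

6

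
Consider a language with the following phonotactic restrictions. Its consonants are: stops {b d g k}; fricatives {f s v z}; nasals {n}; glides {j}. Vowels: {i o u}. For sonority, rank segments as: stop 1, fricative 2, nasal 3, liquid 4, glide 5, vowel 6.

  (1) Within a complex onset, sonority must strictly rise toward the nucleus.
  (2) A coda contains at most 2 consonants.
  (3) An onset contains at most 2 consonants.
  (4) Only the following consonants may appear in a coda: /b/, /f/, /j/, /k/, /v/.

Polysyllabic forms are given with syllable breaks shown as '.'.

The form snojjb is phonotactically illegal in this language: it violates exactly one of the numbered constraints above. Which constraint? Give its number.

snojjb: syllable 1 coda /jjb/ has 3 consonants (> 2).
This is a violation of constraint 2: "A coda contains at most 2 consonants."
The remaining constraints (1, 3, 4) are satisfied.

2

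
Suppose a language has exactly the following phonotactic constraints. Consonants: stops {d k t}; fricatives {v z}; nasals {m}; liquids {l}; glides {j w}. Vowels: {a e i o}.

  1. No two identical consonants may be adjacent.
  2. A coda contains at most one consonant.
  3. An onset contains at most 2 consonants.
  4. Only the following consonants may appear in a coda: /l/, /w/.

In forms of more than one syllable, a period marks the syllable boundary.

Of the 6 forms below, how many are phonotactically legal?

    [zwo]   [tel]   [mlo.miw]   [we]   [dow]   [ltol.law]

[zwo] — σ1 onset /zw/ (2C), coda /∅/ ok → phonotactically legal
[tel] — σ1 onset /t/, coda /l/ ok → phonotactically legal
[mlo.miw] — σ1 onset /ml/ (2C), coda /∅/ ok; σ2 onset /m/, coda /w/ ok → phonotactically legal
[we] — σ1 onset /w/, coda /∅/ ok → phonotactically legal
[dow] — σ1 onset /d/, coda /w/ ok → phonotactically legal
[ltol.law] — violates constraint 1: adjacent identical consonants /ll/ → phonotactically illegal
Phonotactically legal: [zwo], [tel], [mlo.miw], [we], [dow] → 5.

5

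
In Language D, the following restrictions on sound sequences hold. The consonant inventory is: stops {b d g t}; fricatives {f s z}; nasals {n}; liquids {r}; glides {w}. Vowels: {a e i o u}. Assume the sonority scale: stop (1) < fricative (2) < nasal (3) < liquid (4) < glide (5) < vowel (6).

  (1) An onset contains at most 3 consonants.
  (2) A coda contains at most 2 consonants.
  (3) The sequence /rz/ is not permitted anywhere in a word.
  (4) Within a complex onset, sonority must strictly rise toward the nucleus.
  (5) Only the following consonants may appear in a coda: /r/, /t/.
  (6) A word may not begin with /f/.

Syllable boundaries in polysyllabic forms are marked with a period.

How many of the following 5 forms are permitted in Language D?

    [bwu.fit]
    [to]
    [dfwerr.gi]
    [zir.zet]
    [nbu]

3

[bwu.fit] — σ1 onset /bw/ (1→5 rises), coda /∅/ ok; σ2 onset /f/, coda /t/ ok → permitted
[to] — σ1 onset /t/, coda /∅/ ok → permitted
[dfwerr.gi] — σ1 onset /dfw/ (1→2→5 rises), coda /rr/ (2C) ok; σ2 onset /g/, coda /∅/ ok → permitted
[zir.zet] — violates constraint 3: contains banned sequence /rz/ → not permitted
[nbu] — violates constraint 4: syllable 1 onset /nb/: /n/ (nasal, 3) → /b/ (stop, 1) does not rise → not permitted
Permitted: [bwu.fit], [to], [dfwerr.gi] → 3.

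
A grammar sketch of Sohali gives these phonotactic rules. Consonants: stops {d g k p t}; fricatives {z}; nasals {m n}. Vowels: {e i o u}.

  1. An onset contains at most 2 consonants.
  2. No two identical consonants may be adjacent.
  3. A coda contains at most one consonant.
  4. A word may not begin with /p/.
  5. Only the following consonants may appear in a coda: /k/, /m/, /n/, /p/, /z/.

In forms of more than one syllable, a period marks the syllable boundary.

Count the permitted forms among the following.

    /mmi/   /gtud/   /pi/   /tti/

0

/mmi/ — violates constraint 2: adjacent identical consonants /mm/ → not permitted
/gtud/ — violates constraint 5: syllable 1 coda contains /d/, which is not a licensed coda consonant → not permitted
/pi/ — violates constraint 4: word begins with /p/ → not permitted
/tti/ — violates constraint 2: adjacent identical consonants /tt/ → not permitted
No form is permitted → 0.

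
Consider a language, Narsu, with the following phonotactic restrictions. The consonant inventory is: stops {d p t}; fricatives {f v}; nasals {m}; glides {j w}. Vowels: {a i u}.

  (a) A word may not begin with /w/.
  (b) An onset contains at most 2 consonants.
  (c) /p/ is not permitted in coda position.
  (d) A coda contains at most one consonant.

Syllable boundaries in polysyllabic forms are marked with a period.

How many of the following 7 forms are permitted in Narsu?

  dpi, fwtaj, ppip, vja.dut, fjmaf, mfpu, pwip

dpi — σ1 onset /dp/ (2C), coda /∅/ ok → permitted
fwtaj — violates constraint (b): syllable 1 onset /fwt/ has 3 consonants (> 2) → not permitted
ppip — violates constraint (c): syllable 1 coda contains /p/ → not permitted
vja.dut — σ1 onset /vj/ (2C), coda /∅/ ok; σ2 onset /d/, coda /t/ ok → permitted
fjmaf — violates constraint (b): syllable 1 onset /fjm/ has 3 consonants (> 2) → not permitted
mfpu — violates constraint (b): syllable 1 onset /mfp/ has 3 consonants (> 2) → not permitted
pwip — violates constraint (c): syllable 1 coda contains /p/ → not permitted
Permitted: dpi, vja.dut → 2.

2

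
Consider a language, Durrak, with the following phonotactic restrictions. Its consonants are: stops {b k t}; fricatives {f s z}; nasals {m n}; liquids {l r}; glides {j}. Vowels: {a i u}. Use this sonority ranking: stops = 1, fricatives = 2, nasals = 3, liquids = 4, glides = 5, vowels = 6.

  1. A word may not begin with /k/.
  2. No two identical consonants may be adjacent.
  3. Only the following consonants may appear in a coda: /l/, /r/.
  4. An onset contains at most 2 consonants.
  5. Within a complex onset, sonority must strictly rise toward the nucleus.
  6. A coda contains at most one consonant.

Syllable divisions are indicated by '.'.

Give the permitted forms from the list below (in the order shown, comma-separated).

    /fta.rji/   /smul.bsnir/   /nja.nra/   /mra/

/nja.nra/, /mra/

/fta.rji/ — violates constraint 5: syllable 1 onset /ft/: /f/ (fricative, 2) → /t/ (stop, 1) does not rise → not permitted
/smul.bsnir/ — violates constraint 4: syllable 2 onset /bsn/ has 3 consonants (> 2) → not permitted
/nja.nra/ — σ1 onset /nj/ (3→5 rises), coda /∅/ ok; σ2 onset /nr/ (3→4 rises), coda /∅/ ok → permitted
/mra/ — σ1 onset /mr/ (3→4 rises), coda /∅/ ok → permitted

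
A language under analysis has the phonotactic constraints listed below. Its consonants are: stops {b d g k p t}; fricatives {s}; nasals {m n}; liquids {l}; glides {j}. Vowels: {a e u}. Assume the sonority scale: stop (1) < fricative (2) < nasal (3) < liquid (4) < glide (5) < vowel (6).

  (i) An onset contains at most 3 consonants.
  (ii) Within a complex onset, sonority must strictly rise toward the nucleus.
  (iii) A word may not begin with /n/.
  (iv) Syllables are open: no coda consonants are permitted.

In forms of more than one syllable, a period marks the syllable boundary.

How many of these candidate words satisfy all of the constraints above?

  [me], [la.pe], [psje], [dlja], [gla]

[me] — σ1 onset /m/, coda /∅/ ok → permitted
[la.pe] — σ1 onset /l/, coda /∅/ ok; σ2 onset /p/, coda /∅/ ok → permitted
[psje] — σ1 onset /psj/ (1→2→5 rises), coda /∅/ ok → permitted
[dlja] — σ1 onset /dlj/ (1→4→5 rises), coda /∅/ ok → permitted
[gla] — σ1 onset /gl/ (1→4 rises), coda /∅/ ok → permitted
Permitted: [me], [la.pe], [psje], [dlja], [gla] → 5.

5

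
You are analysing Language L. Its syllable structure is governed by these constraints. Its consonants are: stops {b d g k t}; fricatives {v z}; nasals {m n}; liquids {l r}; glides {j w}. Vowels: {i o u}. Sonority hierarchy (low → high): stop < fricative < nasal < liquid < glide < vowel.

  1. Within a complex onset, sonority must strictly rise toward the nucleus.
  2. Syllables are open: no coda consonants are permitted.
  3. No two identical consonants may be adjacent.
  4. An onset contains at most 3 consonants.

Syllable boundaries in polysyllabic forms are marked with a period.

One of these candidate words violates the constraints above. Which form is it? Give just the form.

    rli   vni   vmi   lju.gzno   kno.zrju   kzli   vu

rli — violates constraint 1: syllable 1 onset /rl/: /r/ (liquid, 4) → /l/ (liquid, 4) does not rise → phonotactically illegal
vni — σ1 onset /vn/ (2→3 rises), coda /∅/ ok → phonotactically legal
vmi — σ1 onset /vm/ (2→3 rises), coda /∅/ ok → phonotactically legal
lju.gzno — σ1 onset /lj/ (4→5 rises), coda /∅/ ok; σ2 onset /gzn/ (1→2→3 rises), coda /∅/ ok → phonotactically legal
kno.zrju — σ1 onset /kn/ (1→3 rises), coda /∅/ ok; σ2 onset /zrj/ (2→4→5 rises), coda /∅/ ok → phonotactically legal
kzli — σ1 onset /kzl/ (1→2→4 rises), coda /∅/ ok → phonotactically legal
vu — σ1 onset /v/, coda /∅/ ok → phonotactically legal

rli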